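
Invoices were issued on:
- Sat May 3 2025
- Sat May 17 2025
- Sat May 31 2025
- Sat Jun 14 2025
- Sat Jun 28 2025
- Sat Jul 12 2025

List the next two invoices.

Every event comes 14 days after the last (14, 14, 14, 14, 14).
Sat Jul 12 2025 + 14 days = Sat Jul 26 2025.
Sat Jul 26 2025 + 14 days = Sat Aug 9 2025.

Sat Jul 26 2025, Sat Aug 9 2025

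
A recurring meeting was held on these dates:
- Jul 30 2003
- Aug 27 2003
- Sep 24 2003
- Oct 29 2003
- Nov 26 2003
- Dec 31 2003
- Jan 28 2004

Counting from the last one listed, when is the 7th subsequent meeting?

These are Wednesdays with 28, 28, 35, 28, 35, 28-day gaps.
Each is the final Wednesday of its month — Jul 30 2003 is past the 28th, so '4th Wednesday' doesn't fit.
February 2004 ends with Wednesday Feb 25 2004.
March 2004 ends with Wednesday Mar 31 2004.
Last Wednesday of April 2004: Apr 28 2004.
May 2004 ends with Wednesday May 26 2004.
June 2004 ends with Wednesday Jun 30 2004.
Last Wednesday of July 2004: Jul 28 2004.
Last Wednesday of August 2004: Aug 25 2004.

Aug 25 2004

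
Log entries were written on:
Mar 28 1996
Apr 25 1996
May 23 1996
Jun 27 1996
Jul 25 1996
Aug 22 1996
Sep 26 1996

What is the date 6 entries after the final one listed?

Mar 27 1997

Gaps: 28, 28, 35, 28, 28, 35 days — a mix of 28 and 35. Every date is a Thursday.
Each is the 4th Thursday of its month.
4th Thursday of October 1996: Oct 24 1996.
4th Thursday of November 1996: Nov 28 1996.
4th Thursday of December 1996: Dec 26 1996.
January 1997 — 4th Thursday is Jan 23 1997.
February 1997 — 4th Thursday is Feb 27 1997.
March 1997 — 4th Thursday is Mar 27 1997.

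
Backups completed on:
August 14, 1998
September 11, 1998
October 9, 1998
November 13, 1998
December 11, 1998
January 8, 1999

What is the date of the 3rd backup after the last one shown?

April 9, 1999

These are Fridays at 28- or 35-day spacing (28, 28, 35, 28, 28).
The pattern: 2nd Friday of the month.
2nd Friday of February 1999: February 12, 1999.
2nd Friday of March 1999: March 12, 1999.
2nd Friday of April 1999: April 9, 1999.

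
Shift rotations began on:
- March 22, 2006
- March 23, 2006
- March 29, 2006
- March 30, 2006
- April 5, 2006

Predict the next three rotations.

April 6, 2006; April 12, 2006; April 13, 2006

Gaps: 1, 6, 1, 6 days — not constant, but cyclic with period 2.
The events fall on every Wednesday and Thursday.
The following Thursday is April 6, 2006.
Next Wednesday: April 12, 2006.
Next Thursday: April 13, 2006.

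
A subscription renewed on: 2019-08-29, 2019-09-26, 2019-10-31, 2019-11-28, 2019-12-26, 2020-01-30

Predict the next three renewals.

All Thursdays; the gaps (28, 35, 28, 28, 35) vary with month length.
This is the last Thursday of each month.
Last Thursday of February 2020: 2020-02-27.
March 2020 ends with Thursday 2020-03-26.
April 2020 ends with Thursday 2020-04-30.

2020-02-27, 2020-03-26, 2020-04-30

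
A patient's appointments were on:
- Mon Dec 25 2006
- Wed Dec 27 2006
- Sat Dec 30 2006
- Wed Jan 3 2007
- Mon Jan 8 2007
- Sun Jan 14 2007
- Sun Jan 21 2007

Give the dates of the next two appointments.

Mon Jan 29 2007, Wed Feb 7 2007

Intervals are 2, 3, 4, 5, 6, 7 days — an arithmetic progression with common difference 1.
Next gap: 8 days. Sun Jan 21 2007 + 8 days = Mon Jan 29 2007.
Next gap: 9 days. Mon Jan 29 2007 + 9 days = Wed Feb 7 2007.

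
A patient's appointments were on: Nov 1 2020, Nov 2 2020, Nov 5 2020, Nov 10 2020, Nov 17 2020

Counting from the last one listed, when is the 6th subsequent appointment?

Feb 9 2021

Gaps: 1, 3, 5, 7 days — each gap is 2 larger than the previous one.
Next gap: 9 days. Nov 17 2020 + 9 days = Nov 26 2020.
Next gap: 11 days. Nov 26 2020 + 11 days = Dec 7 2020.
Next gap: 13 days. Dec 7 2020 + 13 days = Dec 20 2020.
Next gap: 15 days. Dec 20 2020 + 15 days = Jan 4 2021.
Next gap: 17 days. Jan 4 2021 + 17 days = Jan 21 2021.
Next gap: 19 days. Jan 21 2021 + 19 days = Feb 9 2021.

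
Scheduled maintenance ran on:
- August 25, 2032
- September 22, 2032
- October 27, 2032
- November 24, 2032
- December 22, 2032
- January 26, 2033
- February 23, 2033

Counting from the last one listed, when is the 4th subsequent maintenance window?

June 22, 2033

Gaps: 28, 35, 28, 28, 35, 28 days — a mix of 28 and 35. Every date is a Wednesday.
Each is the 4th Wednesday of its month.
March 2033 — 4th Wednesday is March 23, 2033.
April 2033 — 4th Wednesday is April 27, 2033.
4th Wednesday of May 2033: May 25, 2033.
4th Wednesday of June 2033: June 22, 2033.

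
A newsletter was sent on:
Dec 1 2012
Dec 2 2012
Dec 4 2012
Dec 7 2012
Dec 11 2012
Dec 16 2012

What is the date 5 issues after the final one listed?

The spacing grows by 1 each time: 1, 2, 3, 4, 5 days.
Next gap: 6 days. Dec 16 2012 + 6 days = Dec 22 2012.
Next gap: 7 days. Dec 22 2012 + 7 days = Dec 29 2012.
Next gap: 8 days. Dec 29 2012 + 8 days = Jan 6 2013.
Next gap: 9 days. Jan 6 2013 + 9 days = Jan 15 2013.
Next gap: 10 days. Jan 15 2013 + 10 days = Jan 25 2013.

Jan 25 2013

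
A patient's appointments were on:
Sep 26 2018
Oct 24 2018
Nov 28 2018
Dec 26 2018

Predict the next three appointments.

Jan 23 2019, Feb 27 2019, Mar 27 2019

Gaps: 28, 35, 28 days — a mix of 28 and 35. Every date is a Wednesday.
Each is the 4th Wednesday of its month.
4th Wednesday of January 2019: Jan 23 2019.
4th Wednesday of February 2019: Feb 27 2019.
March 2019 — 4th Wednesday is Mar 27 2019.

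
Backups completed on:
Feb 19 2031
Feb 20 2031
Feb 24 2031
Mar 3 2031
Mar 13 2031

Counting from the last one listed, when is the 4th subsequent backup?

Intervals are 1, 4, 7, 10 days — an arithmetic progression with common difference 3.
Next gap: 13 days. Mar 13 2031 + 13 days = Mar 26 2031.
Next gap: 16 days. Mar 26 2031 + 16 days = Apr 11 2031.
Next gap: 19 days. Apr 11 2031 + 19 days = Apr 30 2031.
Next gap: 22 days. Apr 30 2031 + 22 days = May 22 2031.

May 22 2031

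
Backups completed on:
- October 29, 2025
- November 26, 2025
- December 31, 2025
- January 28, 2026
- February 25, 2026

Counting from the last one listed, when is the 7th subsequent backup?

September 30, 2026

Every date is a Wednesday; gaps 28, 35, 28, 28 days.
Each is the last Wednesday of its month (at least one falls on the 29th or later, ruling out '4th Wednesday').
March 2026 ends with Wednesday March 25, 2026.
Last Wednesday of April 2026: April 29, 2026.
May 2026 ends with Wednesday May 27, 2026.
June 2026 ends with Wednesday June 24, 2026.
Last Wednesday of July 2026: July 29, 2026.
August 2026 ends with Wednesday August 26, 2026.
Last Wednesday of September 2026: September 30, 2026.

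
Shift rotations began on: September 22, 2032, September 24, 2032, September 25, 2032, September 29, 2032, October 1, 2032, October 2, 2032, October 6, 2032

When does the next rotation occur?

The gap pattern 2, 1, 4, 2, 1, 4 repeats every 3 events.
These are the Wednesdays, Fridays and Saturdays of each week.
The following Friday is October 8, 2032.

October 8, 2032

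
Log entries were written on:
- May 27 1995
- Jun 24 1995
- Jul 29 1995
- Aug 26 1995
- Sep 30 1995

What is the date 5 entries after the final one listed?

Feb 24 1996

These are Saturdays with 28, 35, 28, 35-day gaps.
Each is the final Saturday of its month — Jul 29 1995 is past the 28th, so '4th Saturday' doesn't fit.
Last Saturday of October 1995: Oct 28 1995.
Last Saturday of November 1995: Nov 25 1995.
December 1995 ends with Saturday Dec 30 1995.
January 1996 ends with Saturday Jan 27 1996.
Last Saturday of February 1996: Feb 24 1996.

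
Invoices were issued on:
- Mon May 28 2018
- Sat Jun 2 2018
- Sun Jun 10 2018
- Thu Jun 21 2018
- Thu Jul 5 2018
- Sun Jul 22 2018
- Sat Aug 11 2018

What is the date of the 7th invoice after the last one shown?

Gaps: 5, 8, 11, 14, 17, 20 days — each gap is 3 larger than the previous one.
Next gap: 23 days. Sat Aug 11 2018 + 23 days = Mon Sep 3 2018.
Next gap: 26 days. Mon Sep 3 2018 + 26 days = Sat Sep 29 2018.
Next gap: 29 days. Sat Sep 29 2018 + 29 days = Sun Oct 28 2018.
Next gap: 32 days. Sun Oct 28 2018 + 32 days = Thu Nov 29 2018.
Next gap: 35 days. Thu Nov 29 2018 + 35 days = Thu Jan 3 2019.
Next gap: 38 days. Thu Jan 3 2019 + 38 days = Sun Feb 10 2019.
Next gap: 41 days. Sun Feb 10 2019 + 41 days = Sat Mar 23 2019.

Sat Mar 23 2019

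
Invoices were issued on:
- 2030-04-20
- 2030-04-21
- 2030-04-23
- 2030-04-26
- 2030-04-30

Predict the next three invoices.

2030-05-05, 2030-05-11, 2030-05-18

The spacing grows by 1 each time: 1, 2, 3, 4 days.
Next gap: 5 days. 2030-04-30 + 5 days = 2030-05-05.
Next gap: 6 days. 2030-05-05 + 6 days = 2030-05-11.
Next gap: 7 days. 2030-05-11 + 7 days = 2030-05-18.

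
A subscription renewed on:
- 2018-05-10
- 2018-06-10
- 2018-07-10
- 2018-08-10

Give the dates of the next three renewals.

2018-09-10, 2018-10-10, 2018-11-10

Gaps: 31, 30, 31 days — not constant. Every event is on the 10th of the month.
Pattern: the 10th of each month.
Next: September 2018 → 2018-09-10.
October 2018: 2018-10-10.
November 2018: 2018-11-10.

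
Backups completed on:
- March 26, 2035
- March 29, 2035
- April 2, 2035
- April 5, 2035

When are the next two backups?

April 9, 2035; April 12, 2035

Every event lands on a Monday or Thursday (gaps cycle 3, 4, 3).
So the schedule is: every Monday and Thursday.
Next Monday: April 9, 2035.
The following Thursday is April 12, 2035.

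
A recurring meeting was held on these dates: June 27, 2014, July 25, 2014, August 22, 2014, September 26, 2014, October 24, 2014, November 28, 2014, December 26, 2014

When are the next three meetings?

All dates are Fridays, 28, 28, 35, 28, 35, 28 days apart.
Specifically, the 4th Friday of each month.
January 2015 — 4th Friday is January 23, 2015.
4th Friday of February 2015: February 27, 2015.
4th Friday of March 2015: March 27, 2015.

January 23, 2015; February 27, 2015; March 27, 2015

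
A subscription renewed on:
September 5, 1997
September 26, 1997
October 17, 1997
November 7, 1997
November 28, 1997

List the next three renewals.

Every event comes 21 days after the last (21, 21, 21, 21).
November 28, 1997 + 21 days = December 19, 1997.
December 19, 1997 + 21 days = January 9, 1998.
January 9, 1998 + 21 days = January 30, 1998.

December 19, 1997; January 9, 1998; January 30, 1998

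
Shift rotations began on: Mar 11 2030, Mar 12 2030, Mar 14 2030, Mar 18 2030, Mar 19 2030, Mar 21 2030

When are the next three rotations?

Gaps: 1, 2, 4, 1, 2 days — not constant, but cyclic with period 3.
The events fall on every Monday, Tuesday and Thursday.
The following Monday is Mar 25 2030.
Next Tuesday: Mar 26 2030.
Next Thursday: Mar 28 2030.

Mar 25 2030, Mar 26 2030, Mar 28 2030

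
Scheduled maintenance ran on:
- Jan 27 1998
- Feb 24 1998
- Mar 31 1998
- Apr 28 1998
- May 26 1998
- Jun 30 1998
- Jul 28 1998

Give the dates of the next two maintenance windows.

All Tuesdays; the gaps (28, 35, 28, 28, 35, 28) vary with month length.
This is the last Tuesday of each month.
Last Tuesday of August 1998: Aug 25 1998.
Last Tuesday of September 1998: Sep 29 1998.

Aug 25 1998, Sep 29 1998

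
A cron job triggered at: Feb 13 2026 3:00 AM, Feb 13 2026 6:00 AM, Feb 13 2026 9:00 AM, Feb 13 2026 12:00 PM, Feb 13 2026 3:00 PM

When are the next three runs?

Feb 13 2026 6:00 PM, Feb 13 2026 9:00 PM, Feb 14 2026 12:00 AM

The interval is a steady 3 hours (3, 3, 3, 3).
Feb 13 2026 3:00 PM + 3 h = Feb 13 2026 6:00 PM.
Feb 13 2026 6:00 PM + 3 h = Feb 13 2026 9:00 PM.
Feb 13 2026 9:00 PM + 3 h = Feb 14 2026 12:00 AM.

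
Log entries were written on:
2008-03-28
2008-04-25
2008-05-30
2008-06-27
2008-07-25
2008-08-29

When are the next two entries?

All Fridays; the gaps (28, 35, 28, 28, 35) vary with month length.
This is the last Friday of each month.
September 2008 ends with Friday 2008-09-26.
Last Friday of October 2008: 2008-10-31.

2008-09-26, 2008-10-31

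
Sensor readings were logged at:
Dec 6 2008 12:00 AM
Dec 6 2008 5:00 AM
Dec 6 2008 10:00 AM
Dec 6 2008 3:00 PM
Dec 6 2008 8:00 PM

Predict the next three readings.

Dec 7 2008 1:00 AM, Dec 7 2008 6:00 AM, Dec 7 2008 11:00 AM

Gaps: 5, 5, 5, 5 hours — each event is 5 hours after the previous one.
Dec 6 2008 8:00 PM + 5 h = Dec 7 2008 1:00 AM.
Dec 7 2008 1:00 AM + 5 h = Dec 7 2008 6:00 AM.
Dec 7 2008 6:00 AM + 5 h = Dec 7 2008 11:00 AM.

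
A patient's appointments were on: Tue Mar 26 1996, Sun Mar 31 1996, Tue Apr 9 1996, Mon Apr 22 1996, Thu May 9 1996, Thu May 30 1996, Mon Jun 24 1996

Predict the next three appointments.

Tue Jul 23 1996, Sun Aug 25 1996, Tue Oct 1 1996

The spacing grows by 4 each time: 5, 9, 13, 17, 21, 25 days.
Next gap: 29 days. Mon Jun 24 1996 + 29 days = Tue Jul 23 1996.
Next gap: 33 days. Tue Jul 23 1996 + 33 days = Sun Aug 25 1996.
Next gap: 37 days. Sun Aug 25 1996 + 37 days = Tue Oct 1 1996.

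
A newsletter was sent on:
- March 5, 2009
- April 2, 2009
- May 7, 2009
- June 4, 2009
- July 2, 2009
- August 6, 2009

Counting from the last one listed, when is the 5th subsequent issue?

These are Thursdays at 28- or 35-day spacing (28, 35, 28, 28, 35).
The pattern: 1st Thursday of the month.
September 2009 — 1st Thursday is September 3, 2009.
October 2009 — 1st Thursday is October 1, 2009.
November 2009 — 1st Thursday is November 5, 2009.
December 2009 — 1st Thursday is December 3, 2009.
January 2010 — 1st Thursday is January 7, 2010.

January 7, 2010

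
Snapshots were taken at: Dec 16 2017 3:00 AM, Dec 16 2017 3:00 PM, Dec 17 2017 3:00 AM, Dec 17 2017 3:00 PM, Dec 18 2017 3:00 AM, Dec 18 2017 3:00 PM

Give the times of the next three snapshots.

Dec 19 2017 3:00 AM, Dec 19 2017 3:00 PM, Dec 20 2017 3:00 AM

Gaps: 12, 12, 12, 12, 12 hours — each event is 12 hours after the previous one.
Dec 18 2017 3:00 PM + 12 h = Dec 19 2017 3:00 AM.
Dec 19 2017 3:00 AM + 12 h = Dec 19 2017 3:00 PM.
Dec 19 2017 3:00 PM + 12 h = Dec 20 2017 3:00 AM.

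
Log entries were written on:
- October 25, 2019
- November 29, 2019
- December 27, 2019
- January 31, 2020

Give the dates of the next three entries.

All Fridays; the gaps (35, 28, 35) vary with month length.
This is the last Friday of each month.
February 2020 ends with Friday February 28, 2020.
March 2020 ends with Friday March 27, 2020.
Last Friday of April 2020: April 24, 2020.

February 28, 2020; March 27, 2020; April 24, 2020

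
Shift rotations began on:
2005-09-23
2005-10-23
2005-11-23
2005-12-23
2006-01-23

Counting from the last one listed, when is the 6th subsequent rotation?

The day-of-month is always 23 (30, 31, 30, 31 days between events).
So this recurs on the 23rd of each month.
February 2006: 2006-02-23.
Next: March 2006 → 2006-03-23.
April 2006: 2006-04-23.
Next: May 2006 → 2006-05-23.
June 2006: 2006-06-23.
Next: July 2006 → 2006-07-23.

2006-07-23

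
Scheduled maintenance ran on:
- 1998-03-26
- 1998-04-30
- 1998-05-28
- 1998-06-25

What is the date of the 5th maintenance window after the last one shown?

Every date is a Thursday; gaps 35, 28, 28 days.
Each is the last Thursday of its month (at least one falls on the 29th or later, ruling out '4th Thursday').
July 1998 ends with Thursday 1998-07-30.
August 1998 ends with Thursday 1998-08-27.
Last Thursday of September 1998: 1998-09-24.
October 1998 ends with Thursday 1998-10-29.
November 1998 ends with Thursday 1998-11-26.

1998-11-26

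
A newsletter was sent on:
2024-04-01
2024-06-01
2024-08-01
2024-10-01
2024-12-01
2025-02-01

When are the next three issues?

2025-04-01, 2025-06-01, 2025-08-01

Gaps: 61, 61, 61, 61, 62 days — not constant. Every event is on the 1st of the month.
Pattern: the 1st of every 2 months.
April 2025: 2025-04-01.
June 2025: 2025-06-01.
Next: August 2025 → 2025-08-01.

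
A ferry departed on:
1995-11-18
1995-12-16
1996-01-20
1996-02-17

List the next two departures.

All dates are Saturdays, 28, 35, 28 days apart.
Specifically, the 3rd Saturday of each month.
3rd Saturday of March 1996: 1996-03-16.
3rd Saturday of April 1996: 1996-04-20.

1996-03-16, 1996-04-20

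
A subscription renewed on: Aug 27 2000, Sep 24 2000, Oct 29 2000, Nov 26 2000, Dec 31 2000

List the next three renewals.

Every date is a Sunday; gaps 28, 35, 28, 35 days.
Each is the last Sunday of its month (at least one falls on the 29th or later, ruling out '4th Sunday').
January 2001 ends with Sunday Jan 28 2001.
Last Sunday of February 2001: Feb 25 2001.
Last Sunday of March 2001: Mar 25 2001.

Jan 28 2001, Feb 25 2001, Mar 25 2001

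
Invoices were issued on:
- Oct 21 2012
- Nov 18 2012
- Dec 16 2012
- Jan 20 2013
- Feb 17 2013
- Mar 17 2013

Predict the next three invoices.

Apr 21 2013, May 19 2013, Jun 16 2013

Gaps: 28, 28, 35, 28, 28 days — a mix of 28 and 35. Every date is a Sunday.
Each is the 3rd Sunday of its month.
April 2013 — 3rd Sunday is Apr 21 2013.
3rd Sunday of May 2013: May 19 2013.
3rd Sunday of June 2013: Jun 16 2013.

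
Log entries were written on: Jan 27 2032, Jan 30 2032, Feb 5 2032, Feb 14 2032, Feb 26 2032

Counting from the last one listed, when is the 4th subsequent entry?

May 14 2032

Gaps: 3, 6, 9, 12 days — each gap is 3 larger than the previous one.
Next gap: 15 days. Feb 26 2032 + 15 days = Mar 12 2032.
Next gap: 18 days. Mar 12 2032 + 18 days = Mar 30 2032.
Next gap: 21 days. Mar 30 2032 + 21 days = Apr 20 2032.
Next gap: 24 days. Apr 20 2032 + 24 days = May 14 2032.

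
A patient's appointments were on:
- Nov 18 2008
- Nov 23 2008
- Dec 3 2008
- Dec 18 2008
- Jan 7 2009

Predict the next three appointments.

Feb 1 2009, Mar 3 2009, Apr 7 2009

Gaps: 5, 10, 15, 20 days — each gap is 5 larger than the previous one.
Next gap: 25 days. Jan 7 2009 + 25 days = Feb 1 2009.
Next gap: 30 days. Feb 1 2009 + 30 days = Mar 3 2009.
Next gap: 35 days. Mar 3 2009 + 35 days = Apr 7 2009.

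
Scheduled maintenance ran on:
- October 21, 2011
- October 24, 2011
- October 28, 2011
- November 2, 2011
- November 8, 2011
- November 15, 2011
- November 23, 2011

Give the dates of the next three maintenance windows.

Intervals are 3, 4, 5, 6, 7, 8 days — an arithmetic progression with common difference 1.
Next gap: 9 days. November 23, 2011 + 9 days = December 2, 2011.
Next gap: 10 days. December 2, 2011 + 10 days = December 12, 2011.
Next gap: 11 days. December 12, 2011 + 11 days = December 23, 2011.

December 2, 2011; December 12, 2011; December 23, 2011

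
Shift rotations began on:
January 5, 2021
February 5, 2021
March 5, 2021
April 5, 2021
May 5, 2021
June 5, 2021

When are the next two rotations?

The day-of-month is always 5 (31, 28, 31, 30, 31 days between events).
So this recurs on the 5th of each month.
July 2021: July 5, 2021.
Next: August 2021 → August 5, 2021.

July 5, 2021; August 5, 2021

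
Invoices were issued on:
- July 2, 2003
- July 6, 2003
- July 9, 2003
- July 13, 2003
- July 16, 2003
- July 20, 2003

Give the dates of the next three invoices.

Gaps: 4, 3, 4, 3, 4 days — not constant, but cyclic with period 2.
The events fall on every Wednesday and Sunday.
Next Wednesday: July 23, 2003.
Next Sunday: July 27, 2003.
The following Wednesday is July 30, 2003.

July 23, 2003; July 27, 2003; July 30, 2003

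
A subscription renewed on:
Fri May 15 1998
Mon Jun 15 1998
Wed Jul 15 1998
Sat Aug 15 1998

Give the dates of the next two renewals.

Gaps: 31, 30, 31 days — not constant. Every event is on the 15th of the month.
Pattern: the 15th of each month.
September 1998: Tue Sep 15 1998.
October 1998: Thu Oct 15 1998.

Tue Sep 15 1998, Thu Oct 15 1998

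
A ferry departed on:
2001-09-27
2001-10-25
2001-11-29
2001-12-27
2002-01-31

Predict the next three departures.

All Thursdays; the gaps (28, 35, 28, 35) vary with month length.
This is the last Thursday of each month.
February 2002 ends with Thursday 2002-02-28.
Last Thursday of March 2002: 2002-03-28.
Last Thursday of April 2002: 2002-04-25.

2002-02-28, 2002-03-28, 2002-04-25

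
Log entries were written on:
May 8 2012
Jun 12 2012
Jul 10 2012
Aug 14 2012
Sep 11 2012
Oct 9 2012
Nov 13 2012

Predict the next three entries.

Gaps: 35, 28, 35, 28, 28, 35 days — a mix of 28 and 35. Every date is a Tuesday.
Each is the 2nd Tuesday of its month.
December 2012 — 2nd Tuesday is Dec 11 2012.
January 2013 — 2nd Tuesday is Jan 8 2013.
February 2013 — 2nd Tuesday is Feb 12 2013.

Dec 11 2012, Jan 8 2013, Feb 12 2013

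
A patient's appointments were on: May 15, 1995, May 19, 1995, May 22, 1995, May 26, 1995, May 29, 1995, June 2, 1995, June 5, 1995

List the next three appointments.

June 9, 1995; June 12, 1995; June 16, 1995

The gap pattern 4, 3, 4, 3, 4, 3 repeats every 2 events.
These are the Mondays and Fridays of each week.
Next Friday: June 9, 1995.
Next Monday: June 12, 1995.
The following Friday is June 16, 1995.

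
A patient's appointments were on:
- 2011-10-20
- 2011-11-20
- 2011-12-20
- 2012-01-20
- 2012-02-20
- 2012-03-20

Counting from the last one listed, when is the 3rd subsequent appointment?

2012-06-20

Gaps: 31, 30, 31, 31, 29 days — not constant. Every event is on the 20th of the month.
Pattern: the 20th of each month.
Next: April 2012 → 2012-04-20.
Next: May 2012 → 2012-05-20.
June 2012: 2012-06-20.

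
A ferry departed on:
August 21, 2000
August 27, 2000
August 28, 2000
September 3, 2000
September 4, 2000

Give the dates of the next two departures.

Every event lands on a Monday or Sunday (gaps cycle 6, 1, 6, 1).
So the schedule is: every Monday and Sunday.
Next Sunday: September 10, 2000.
The following Monday is September 11, 2000.

September 10, 2000; September 11, 2000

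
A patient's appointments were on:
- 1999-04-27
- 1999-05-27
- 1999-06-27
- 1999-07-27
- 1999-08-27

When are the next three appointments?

Gaps: 30, 31, 30, 31 days — not constant. Every event is on the 27th of the month.
Pattern: the 27th of each month.
September 1999: 1999-09-27.
Next: October 1999 → 1999-10-27.
November 1999: 1999-11-27.

1999-09-27, 1999-10-27, 1999-11-27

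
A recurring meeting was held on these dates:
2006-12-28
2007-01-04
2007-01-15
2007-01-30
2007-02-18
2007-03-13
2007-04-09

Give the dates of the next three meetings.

2007-05-10, 2007-06-14, 2007-07-23

Intervals are 7, 11, 15, 19, 23, 27 days — an arithmetic progression with common difference 4.
Next gap: 31 days. 2007-04-09 + 31 days = 2007-05-10.
Next gap: 35 days. 2007-05-10 + 35 days = 2007-06-14.
Next gap: 39 days. 2007-06-14 + 39 days = 2007-07-23.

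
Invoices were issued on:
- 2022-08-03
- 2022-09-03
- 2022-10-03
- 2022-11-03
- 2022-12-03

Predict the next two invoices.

2023-01-03, 2023-02-03

Gaps: 31, 30, 31, 30 days — not constant. Every event is on the 3rd of the month.
Pattern: the 3rd of each month.
January 2023: 2023-01-03.
Next: February 2023 → 2023-02-03.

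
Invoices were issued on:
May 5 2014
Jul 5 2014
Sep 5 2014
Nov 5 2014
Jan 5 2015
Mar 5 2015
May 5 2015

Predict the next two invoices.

Jul 5 2015, Sep 5 2015

Each date is the 5th; the gaps (61, 62, 61, 61, 59, 61) track the month lengths.
The rule is the 5th of every 2 months.
Next: July 2015 → Jul 5 2015.
Next: September 2015 → Sep 5 2015.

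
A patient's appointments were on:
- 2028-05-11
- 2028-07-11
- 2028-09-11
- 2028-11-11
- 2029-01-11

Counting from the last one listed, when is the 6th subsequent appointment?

The day-of-month is always 11 (61, 62, 61, 61 days between events).
So this recurs on the 11th of every 2 months.
March 2029: 2029-03-11.
May 2029: 2029-05-11.
July 2029: 2029-07-11.
September 2029: 2029-09-11.
Next: November 2029 → 2029-11-11.
January 2030: 2030-01-11.

2030-01-11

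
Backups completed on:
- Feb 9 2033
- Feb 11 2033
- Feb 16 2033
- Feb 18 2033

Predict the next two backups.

Gaps: 2, 5, 2 days — not constant, but cyclic with period 2.
The events fall on every Wednesday and Friday.
Next Wednesday: Feb 23 2033.
The following Friday is Feb 25 2033.

Feb 23 2033, Feb 25 2033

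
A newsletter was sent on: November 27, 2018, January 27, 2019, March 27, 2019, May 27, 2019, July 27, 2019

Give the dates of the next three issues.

Gaps: 61, 59, 61, 61 days — not constant. Every event is on the 27th of the month.
Pattern: the 27th of every 2 months.
September 2019: September 27, 2019.
Next: November 2019 → November 27, 2019.
Next: January 2020 → January 27, 2020.

September 27, 2019; November 27, 2019; January 27, 2020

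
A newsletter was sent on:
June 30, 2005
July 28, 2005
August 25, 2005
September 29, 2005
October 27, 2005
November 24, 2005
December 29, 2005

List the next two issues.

January 26, 2006; February 23, 2006

These are Thursdays with 28, 28, 35, 28, 28, 35-day gaps.
Each is the final Thursday of its month — June 30, 2005 is past the 28th, so '4th Thursday' doesn't fit.
Last Thursday of January 2006: January 26, 2006.
Last Thursday of February 2006: February 23, 2006.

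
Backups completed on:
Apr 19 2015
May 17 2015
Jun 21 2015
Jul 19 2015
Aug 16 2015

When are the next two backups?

Sep 20 2015, Oct 18 2015

These are Sundays at 28- or 35-day spacing (28, 35, 28, 28).
The pattern: 3rd Sunday of the month.
September 2015 — 3rd Sunday is Sep 20 2015.
October 2015 — 3rd Sunday is Oct 18 2015.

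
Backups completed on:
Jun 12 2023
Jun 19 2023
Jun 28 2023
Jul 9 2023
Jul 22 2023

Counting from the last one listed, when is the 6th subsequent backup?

Intervals are 7, 9, 11, 13 days — an arithmetic progression with common difference 2.
Next gap: 15 days. Jul 22 2023 + 15 days = Aug 6 2023.
Next gap: 17 days. Aug 6 2023 + 17 days = Aug 23 2023.
Next gap: 19 days. Aug 23 2023 + 19 days = Sep 11 2023.
Next gap: 21 days. Sep 11 2023 + 21 days = Oct 2 2023.
Next gap: 23 days. Oct 2 2023 + 23 days = Oct 25 2023.
Next gap: 25 days. Oct 25 2023 + 25 days = Nov 19 2023.

Nov 19 2023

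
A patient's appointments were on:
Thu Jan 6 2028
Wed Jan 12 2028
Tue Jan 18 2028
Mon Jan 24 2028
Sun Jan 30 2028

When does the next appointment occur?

Sat Feb 5 2028

Gaps between consecutive events: 6, 6, 6, 6 days — a constant 6-day interval.
Sun Jan 30 2028 + 6 days = Sat Feb 5 2028.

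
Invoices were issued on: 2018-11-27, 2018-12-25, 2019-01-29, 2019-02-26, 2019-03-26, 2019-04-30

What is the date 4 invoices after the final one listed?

Every date is a Tuesday; gaps 28, 35, 28, 28, 35 days.
Each is the last Tuesday of its month (at least one falls on the 29th or later, ruling out '4th Tuesday').
Last Tuesday of May 2019: 2019-05-28.
Last Tuesday of June 2019: 2019-06-25.
July 2019 ends with Tuesday 2019-07-30.
August 2019 ends with Tuesday 2019-08-27.

2019-08-27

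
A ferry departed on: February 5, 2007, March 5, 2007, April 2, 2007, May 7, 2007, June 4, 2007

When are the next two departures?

July 2, 2007; August 6, 2007

All dates are Mondays, 28, 28, 35, 28 days apart.
Specifically, the 1st Monday of each month.
July 2007 — 1st Monday is July 2, 2007.
August 2007 — 1st Monday is August 6, 2007.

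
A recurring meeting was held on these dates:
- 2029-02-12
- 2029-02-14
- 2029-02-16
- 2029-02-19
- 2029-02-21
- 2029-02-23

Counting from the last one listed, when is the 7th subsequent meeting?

2029-03-12

The gap pattern 2, 2, 3, 2, 2 repeats every 3 events.
These are the Mondays, Wednesdays and Fridays of each week.
The following Monday is 2029-02-26.
The following Wednesday is 2029-02-28.
Next Friday: 2029-03-02.
Next Monday: 2029-03-05.
Next Wednesday: 2029-03-07.
Next Friday: 2029-03-09.
The following Monday is 2029-03-12.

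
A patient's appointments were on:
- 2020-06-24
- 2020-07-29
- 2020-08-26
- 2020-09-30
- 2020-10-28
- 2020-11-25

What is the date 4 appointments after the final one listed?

2021-03-31

These are Wednesdays with 35, 28, 35, 28, 28-day gaps.
Each is the final Wednesday of its month — 2020-07-29 is past the 28th, so '4th Wednesday' doesn't fit.
December 2020 ends with Wednesday 2020-12-30.
January 2021 ends with Wednesday 2021-01-27.
February 2021 ends with Wednesday 2021-02-24.
March 2021 ends with Wednesday 2021-03-31.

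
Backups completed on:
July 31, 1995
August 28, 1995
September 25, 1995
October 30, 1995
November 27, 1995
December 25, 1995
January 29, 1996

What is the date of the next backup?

February 26, 1996

Every date is a Monday; gaps 28, 28, 35, 28, 28, 35 days.
Each is the last Monday of its month (at least one falls on the 29th or later, ruling out '4th Monday').
February 1996 ends with Monday February 26, 1996.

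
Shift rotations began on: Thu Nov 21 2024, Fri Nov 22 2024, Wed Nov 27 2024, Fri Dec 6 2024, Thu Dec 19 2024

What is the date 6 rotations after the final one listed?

Fri May 30 2025

Gaps: 1, 5, 9, 13 days — each gap is 4 larger than the previous one.
Next gap: 17 days. Thu Dec 19 2024 + 17 days = Sun Jan 5 2025.
Next gap: 21 days. Sun Jan 5 2025 + 21 days = Sun Jan 26 2025.
Next gap: 25 days. Sun Jan 26 2025 + 25 days = Thu Feb 20 2025.
Next gap: 29 days. Thu Feb 20 2025 + 29 days = Fri Mar 21 2025.
Next gap: 33 days. Fri Mar 21 2025 + 33 days = Wed Apr 23 2025.
Next gap: 37 days. Wed Apr 23 2025 + 37 days = Fri May 30 2025.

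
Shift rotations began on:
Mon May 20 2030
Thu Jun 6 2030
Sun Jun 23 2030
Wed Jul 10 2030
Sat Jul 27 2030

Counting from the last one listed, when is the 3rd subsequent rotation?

Every event comes 17 days after the last (17, 17, 17, 17).
Sat Jul 27 2030 + 17 days = Tue Aug 13 2030.
Tue Aug 13 2030 + 17 days = Fri Aug 30 2030.
Fri Aug 30 2030 + 17 days = Mon Sep 16 2030.

Mon Sep 16 2030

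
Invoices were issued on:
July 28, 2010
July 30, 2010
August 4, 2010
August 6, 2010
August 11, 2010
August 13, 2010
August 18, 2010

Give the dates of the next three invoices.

The gap pattern 2, 5, 2, 5, 2, 5 repeats every 2 events.
These are the Wednesdays and Fridays of each week.
Next Friday: August 20, 2010.
Next Wednesday: August 25, 2010.
The following Friday is August 27, 2010.

August 20, 2010; August 25, 2010; August 27, 2010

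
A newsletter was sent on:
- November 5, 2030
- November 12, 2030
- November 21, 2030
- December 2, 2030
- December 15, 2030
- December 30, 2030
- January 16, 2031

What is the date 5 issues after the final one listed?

The spacing grows by 2 each time: 7, 9, 11, 13, 15, 17 days.
Next gap: 19 days. January 16, 2031 + 19 days = February 4, 2031.
Next gap: 21 days. February 4, 2031 + 21 days = February 25, 2031.
Next gap: 23 days. February 25, 2031 + 23 days = March 20, 2031.
Next gap: 25 days. March 20, 2031 + 25 days = April 14, 2031.
Next gap: 27 days. April 14, 2031 + 27 days = May 11, 2031.

May 11, 2031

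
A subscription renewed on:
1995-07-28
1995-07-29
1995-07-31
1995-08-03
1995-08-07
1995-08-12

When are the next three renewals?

Gaps: 1, 2, 3, 4, 5 days — each gap is 1 larger than the previous one.
Next gap: 6 days. 1995-08-12 + 6 days = 1995-08-18.
Next gap: 7 days. 1995-08-18 + 7 days = 1995-08-25.
Next gap: 8 days. 1995-08-25 + 8 days = 1995-09-02.

1995-08-18, 1995-08-25, 1995-09-02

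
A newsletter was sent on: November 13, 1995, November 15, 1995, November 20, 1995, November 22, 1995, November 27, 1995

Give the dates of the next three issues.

The gap pattern 2, 5, 2, 5 repeats every 2 events.
These are the Mondays and Wednesdays of each week.
Next Wednesday: November 29, 1995.
The following Monday is December 4, 1995.
The following Wednesday is December 6, 1995.

November 29, 1995; December 4, 1995; December 6, 1995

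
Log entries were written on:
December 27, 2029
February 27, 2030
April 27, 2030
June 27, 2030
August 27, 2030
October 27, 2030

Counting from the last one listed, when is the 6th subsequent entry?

Gaps: 62, 59, 61, 61, 61 days — not constant. Every event is on the 27th of the month.
Pattern: the 27th of every 2 months.
December 2030: December 27, 2030.
February 2031: February 27, 2031.
April 2031: April 27, 2031.
June 2031: June 27, 2031.
August 2031: August 27, 2031.
October 2031: October 27, 2031.

October 27, 2031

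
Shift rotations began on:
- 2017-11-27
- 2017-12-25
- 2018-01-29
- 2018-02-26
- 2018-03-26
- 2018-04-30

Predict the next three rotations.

These are Mondays with 28, 35, 28, 28, 35-day gaps.
Each is the final Monday of its month — 2018-01-29 is past the 28th, so '4th Monday' doesn't fit.
Last Monday of May 2018: 2018-05-28.
June 2018 ends with Monday 2018-06-25.
July 2018 ends with Monday 2018-07-30.

2018-05-28, 2018-06-25, 2018-07-30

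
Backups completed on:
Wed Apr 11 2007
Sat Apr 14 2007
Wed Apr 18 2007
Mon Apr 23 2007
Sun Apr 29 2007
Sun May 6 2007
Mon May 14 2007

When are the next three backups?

Wed May 23 2007, Sat Jun 2 2007, Wed Jun 13 2007

Gaps: 3, 4, 5, 6, 7, 8 days — each gap is 1 larger than the previous one.
Next gap: 9 days. Mon May 14 2007 + 9 days = Wed May 23 2007.
Next gap: 10 days. Wed May 23 2007 + 10 days = Sat Jun 2 2007.
Next gap: 11 days. Sat Jun 2 2007 + 11 days = Wed Jun 13 2007.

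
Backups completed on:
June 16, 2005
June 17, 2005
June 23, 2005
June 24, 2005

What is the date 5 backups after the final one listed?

Every event lands on a Thursday or Friday (gaps cycle 1, 6, 1).
So the schedule is: every Thursday and Friday.
The following Thursday is June 30, 2005.
Next Friday: July 1, 2005.
Next Thursday: July 7, 2005.
The following Friday is July 8, 2005.
Next Thursday: July 14, 2005.

July 14, 2005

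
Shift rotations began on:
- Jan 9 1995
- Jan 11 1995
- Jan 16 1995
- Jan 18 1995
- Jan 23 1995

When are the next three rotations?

Jan 25 1995, Jan 30 1995, Feb 1 1995

The gap pattern 2, 5, 2, 5 repeats every 2 events.
These are the Mondays and Wednesdays of each week.
The following Wednesday is Jan 25 1995.
The following Monday is Jan 30 1995.
The following Wednesday is Feb 1 1995.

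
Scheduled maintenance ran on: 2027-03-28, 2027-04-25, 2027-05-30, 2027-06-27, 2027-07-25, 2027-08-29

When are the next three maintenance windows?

All Sundays; the gaps (28, 35, 28, 28, 35) vary with month length.
This is the last Sunday of each month.
Last Sunday of September 2027: 2027-09-26.
October 2027 ends with Sunday 2027-10-31.
November 2027 ends with Sunday 2027-11-28.

2027-09-26, 2027-10-31, 2027-11-28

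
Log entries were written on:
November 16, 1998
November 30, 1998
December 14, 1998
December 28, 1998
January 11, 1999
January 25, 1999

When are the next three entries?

The spacing is 14, 14, 14, 14, 14 days — always 14 days.
January 25, 1999 + 14 days = February 8, 1999.
February 8, 1999 + 14 days = February 22, 1999.
February 22, 1999 + 14 days = March 8, 1999.

February 8, 1999; February 22, 1999; March 8, 1999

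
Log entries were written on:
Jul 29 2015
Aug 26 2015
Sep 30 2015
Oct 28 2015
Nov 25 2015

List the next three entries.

Dec 30 2015, Jan 27 2016, Feb 24 2016

All Wednesdays; the gaps (28, 35, 28, 28) vary with month length.
This is the last Wednesday of each month.
Last Wednesday of December 2015: Dec 30 2015.
January 2016 ends with Wednesday Jan 27 2016.
Last Wednesday of February 2016: Feb 24 2016.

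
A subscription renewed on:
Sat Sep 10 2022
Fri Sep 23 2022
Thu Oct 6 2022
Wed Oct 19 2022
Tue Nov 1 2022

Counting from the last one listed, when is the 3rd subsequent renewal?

Sat Dec 10 2022

The spacing is 13, 13, 13, 13 days — always 13 days.
Tue Nov 1 2022 + 13 days = Mon Nov 14 2022.
Mon Nov 14 2022 + 13 days = Sun Nov 27 2022.
Sun Nov 27 2022 + 13 days = Sat Dec 10 2022.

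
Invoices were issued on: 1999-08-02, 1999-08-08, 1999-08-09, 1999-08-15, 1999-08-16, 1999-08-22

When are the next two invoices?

1999-08-23, 1999-08-29

Gaps: 6, 1, 6, 1, 6 days — not constant, but cyclic with period 2.
The events fall on every Monday and Sunday.
Next Monday: 1999-08-23.
The following Sunday is 1999-08-29.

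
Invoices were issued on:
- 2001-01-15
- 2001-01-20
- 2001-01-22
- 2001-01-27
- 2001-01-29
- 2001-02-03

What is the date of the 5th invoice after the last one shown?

The gap pattern 5, 2, 5, 2, 5 repeats every 2 events.
These are the Mondays and Saturdays of each week.
Next Monday: 2001-02-05.
Next Saturday: 2001-02-10.
Next Monday: 2001-02-12.
The following Saturday is 2001-02-17.
The following Monday is 2001-02-19.

2001-02-19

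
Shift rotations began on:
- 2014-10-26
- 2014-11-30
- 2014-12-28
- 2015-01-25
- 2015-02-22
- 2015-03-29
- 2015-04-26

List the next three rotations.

All Sundays; the gaps (35, 28, 28, 28, 35, 28) vary with month length.
This is the last Sunday of each month.
May 2015 ends with Sunday 2015-05-31.
June 2015 ends with Sunday 2015-06-28.
Last Sunday of July 2015: 2015-07-26.

2015-05-31, 2015-06-28, 2015-07-26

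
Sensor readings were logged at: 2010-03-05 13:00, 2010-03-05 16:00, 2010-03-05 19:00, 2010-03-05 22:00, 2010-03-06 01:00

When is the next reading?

2010-03-06 04:00

The interval is a steady 3 hours (3, 3, 3, 3).
2010-03-06 01:00 + 3 h = 2010-03-06 04:00.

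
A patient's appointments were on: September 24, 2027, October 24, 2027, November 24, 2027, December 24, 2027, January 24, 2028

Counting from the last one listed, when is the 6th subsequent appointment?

Gaps: 30, 31, 30, 31 days — not constant. Every event is on the 24th of the month.
Pattern: the 24th of each month.
February 2028: February 24, 2028.
Next: March 2028 → March 24, 2028.
Next: April 2028 → April 24, 2028.
May 2028: May 24, 2028.
Next: June 2028 → June 24, 2028.
Next: July 2028 → July 24, 2028.

July 24, 2028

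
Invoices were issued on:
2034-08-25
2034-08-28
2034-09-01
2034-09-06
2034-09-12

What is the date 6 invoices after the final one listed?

2034-11-08

The spacing grows by 1 each time: 3, 4, 5, 6 days.
Next gap: 7 days. 2034-09-12 + 7 days = 2034-09-19.
Next gap: 8 days. 2034-09-19 + 8 days = 2034-09-27.
Next gap: 9 days. 2034-09-27 + 9 days = 2034-10-06.
Next gap: 10 days. 2034-10-06 + 10 days = 2034-10-16.
Next gap: 11 days. 2034-10-16 + 11 days = 2034-10-27.
Next gap: 12 days. 2034-10-27 + 12 days = 2034-11-08.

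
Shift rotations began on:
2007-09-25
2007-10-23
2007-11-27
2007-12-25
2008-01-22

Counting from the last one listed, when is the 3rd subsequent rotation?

All dates are Tuesdays, 28, 35, 28, 28 days apart.
Specifically, the 4th Tuesday of each month.
February 2008 — 4th Tuesday is 2008-02-26.
4th Tuesday of March 2008: 2008-03-25.
4th Tuesday of April 2008: 2008-04-22.

2008-04-22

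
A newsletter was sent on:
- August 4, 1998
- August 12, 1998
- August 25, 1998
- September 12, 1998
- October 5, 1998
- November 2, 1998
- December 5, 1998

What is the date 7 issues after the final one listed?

Intervals are 8, 13, 18, 23, 28, 33 days — an arithmetic progression with common difference 5.
Next gap: 38 days. December 5, 1998 + 38 days = January 12, 1999.
Next gap: 43 days. January 12, 1999 + 43 days = February 24, 1999.
Next gap: 48 days. February 24, 1999 + 48 days = April 13, 1999.
Next gap: 53 days. April 13, 1999 + 53 days = June 5, 1999.
Next gap: 58 days. June 5, 1999 + 58 days = August 2, 1999.
Next gap: 63 days. August 2, 1999 + 63 days = October 4, 1999.
Next gap: 68 days. October 4, 1999 + 68 days = December 11, 1999.

December 11, 1999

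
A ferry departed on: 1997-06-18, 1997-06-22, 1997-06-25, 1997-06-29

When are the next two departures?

1997-07-02, 1997-07-06

Every event lands on a Wednesday or Sunday (gaps cycle 4, 3, 4).
So the schedule is: every Wednesday and Sunday.
The following Wednesday is 1997-07-02.
Next Sunday: 1997-07-06.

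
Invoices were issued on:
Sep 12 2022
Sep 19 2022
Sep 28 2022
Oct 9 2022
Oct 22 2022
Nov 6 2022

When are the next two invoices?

Gaps: 7, 9, 11, 13, 15 days — each gap is 2 larger than the previous one.
Next gap: 17 days. Nov 6 2022 + 17 days = Nov 23 2022.
Next gap: 19 days. Nov 23 2022 + 19 days = Dec 12 2022.

Nov 23 2022, Dec 12 2022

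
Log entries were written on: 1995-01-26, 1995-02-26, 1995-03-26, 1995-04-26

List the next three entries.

1995-05-26, 1995-06-26, 1995-07-26

Gaps: 31, 28, 31 days — not constant. Every event is on the 26th of the month.
Pattern: the 26th of each month.
Next: May 1995 → 1995-05-26.
June 1995: 1995-06-26.
Next: July 1995 → 1995-07-26.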